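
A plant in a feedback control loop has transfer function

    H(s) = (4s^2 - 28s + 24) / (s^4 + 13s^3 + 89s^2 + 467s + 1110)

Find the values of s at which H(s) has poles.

s = -1 + 6j, -1 - 6j, -6, -5

The poles are the roots of the denominator s^4 + 13s^3 + 89s^2 + 467s + 1110 = 0.
Trying s = -6: the polynomial evaluates to 0, so (s + 6) is a factor.
Dividing out leaves s^3 + 7s^2 + 47s + 185 = 0.
This factors further as (s^2 + 2s + 37)(s + 5) = 0.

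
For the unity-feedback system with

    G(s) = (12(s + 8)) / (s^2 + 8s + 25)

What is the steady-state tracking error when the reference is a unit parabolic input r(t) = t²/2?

G(s) has no poles at the origin.
This is a Type 0 system; Ka = lim_{s→0} s^2·G(s) = 0, so the steady-state error for a parabola input is infinite.

e_ss = ∞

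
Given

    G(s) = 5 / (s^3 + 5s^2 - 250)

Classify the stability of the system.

unstable

The denominator s^3 + 5s^2 - 250 factors as (s^2 + 10s + 50)(s - 5), giving poles at s = -5 + 5j, -5 - 5j, 5.
Since the pole(s) at s = 5 lie in the right half-plane, the system is unstable.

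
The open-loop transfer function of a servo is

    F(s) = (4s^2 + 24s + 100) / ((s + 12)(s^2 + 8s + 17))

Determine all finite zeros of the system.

s = -3 + 4j, -3 - 4j

Set the numerator to zero: 4s^2 + 24s + 100 = 0, i.e. 4·(s^2 + 6s + 25) = 0.
Factoring: (s^2 + 6s + 25) = 0.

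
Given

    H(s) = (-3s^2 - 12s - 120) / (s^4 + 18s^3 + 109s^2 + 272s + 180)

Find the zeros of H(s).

Set the numerator to zero: -3s^2 - 12s - 120 = 0, i.e. -3·(s^2 + 4s + 40) = 0.
Factoring: (s^2 + 4s + 40) = 0.

s = -2 ± 6j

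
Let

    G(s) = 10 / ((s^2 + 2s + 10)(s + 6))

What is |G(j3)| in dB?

Substitute s = j3: numerator = 10, denominator = -12 + j39.
|G(j3)| = |10| / |-12 + j39| = 10 / 40.804 ≈ 0.2451.
In decibels: 20·log₁₀(0.2451) ≈ -12.2 dB.

|G(j3)|_dB ≈ -12.2 dB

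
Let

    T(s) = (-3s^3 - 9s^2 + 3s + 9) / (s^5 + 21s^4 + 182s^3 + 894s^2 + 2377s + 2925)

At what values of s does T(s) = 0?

Set the numerator to zero: -3s^3 - 9s^2 + 3s + 9 = 0, i.e. -3·(s^3 + 3s^2 - s - 3) = 0.
Factoring: (s - 1)(s + 1)(s + 3) = 0.

s = 1, -1, -3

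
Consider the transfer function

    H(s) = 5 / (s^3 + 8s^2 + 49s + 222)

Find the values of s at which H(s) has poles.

The poles are the roots of the denominator s^3 + 8s^2 + 49s + 222 = 0.
Trying s = -6: the polynomial evaluates to 0, so (s + 6) is a factor.
Dividing out leaves s^2 + 2s + 37 = 0.
The quadratic formula then gives s = -1 ± 6j.

s = -1 ± 6j, -6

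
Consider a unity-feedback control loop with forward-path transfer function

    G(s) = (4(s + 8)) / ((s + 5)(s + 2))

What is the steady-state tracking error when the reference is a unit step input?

e_ss = 0.2381

G(s) has no poles at the origin.
This is a Type 0 system. Kp = lim_{s→0} G(s) = 32/10 = 16/5.
e_ss = 1/(1 + Kp) = 1/(1 + 16/5) = 5/21 ≈ 0.2381.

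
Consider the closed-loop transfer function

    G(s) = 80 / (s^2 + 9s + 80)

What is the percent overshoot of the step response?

%OS ≈ 16.1%

Comparing s^2 + 9s + 80 to s^2 + 2ζωₙs + ωₙ²: ωₙ = √80 ≈ 8.944 rad/s and ζ = 9/(2·√80) ≈ 0.5031.
%OS = 100·exp(−πζ/√(1−ζ²)) = 100·exp(−π·0.5031/√(1−0.5031²)) ≈ 16.1%.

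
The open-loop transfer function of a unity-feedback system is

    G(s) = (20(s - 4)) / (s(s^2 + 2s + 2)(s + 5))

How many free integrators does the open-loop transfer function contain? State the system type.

Type 1

The denominator has 1 factor of s at the origin (free integrator), so this is a Type 1 system.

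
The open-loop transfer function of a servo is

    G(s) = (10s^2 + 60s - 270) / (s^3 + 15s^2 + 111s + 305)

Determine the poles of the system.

s = -5, -5 ± 6j

The poles are the roots of the denominator s^3 + 15s^2 + 111s + 305 = 0.
Trying s = -5: the polynomial evaluates to 0, so (s + 5) is a factor.
Dividing out leaves s^2 + 10s + 61 = 0.
The quadratic formula then gives s = -5 ± 6j.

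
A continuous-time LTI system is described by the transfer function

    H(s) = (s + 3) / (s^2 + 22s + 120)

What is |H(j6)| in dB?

|H(j6)|_dB ≈ -27.4 dB

Substitute s = j6: numerator = 3 + j6, denominator = 84 + j132.
|H(j6)| = |3 + j6| / |84 + j132| = 6.7082 / 156.46 ≈ 0.04287.
In decibels: 20·log₁₀(0.04287) ≈ -27.4 dB.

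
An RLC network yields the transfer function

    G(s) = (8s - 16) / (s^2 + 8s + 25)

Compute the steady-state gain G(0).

G(0) = -16/25 ≈ -0.6400

Set s = 0: G(0) = (-16) / (25) = -16/25.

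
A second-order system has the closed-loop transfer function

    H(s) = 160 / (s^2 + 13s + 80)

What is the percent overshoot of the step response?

%OS ≈ 3.60%

Comparing s^2 + 13s + 80 to s^2 + 2ζωₙs + ωₙ²: ωₙ = √80 ≈ 8.944 rad/s and ζ = 13/(2·√80) ≈ 0.7267.
%OS = 100·exp(−πζ/√(1−ζ²)) = 100·exp(−π·0.7267/√(1−0.7267²)) ≈ 3.60%.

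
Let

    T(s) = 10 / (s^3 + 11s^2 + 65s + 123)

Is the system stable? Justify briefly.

The denominator s^3 + 11s^2 + 65s + 123 factors as (s^2 + 8s + 41)(s + 3), giving poles at s = -4 ± 5j, -3.
Since all poles lie strictly in the left half-plane, the system is stable.

stable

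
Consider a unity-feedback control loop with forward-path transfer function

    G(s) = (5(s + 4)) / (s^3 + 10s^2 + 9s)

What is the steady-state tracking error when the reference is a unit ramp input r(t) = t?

e_ss = 0.4500

G(s) has one pole at the origin.
This is a Type 1 system. Kv = lim_{s→0} s·G(s) = 20/9.
e_ss = 1/Kv = 1/(20/9) = 9/20 ≈ 0.4500.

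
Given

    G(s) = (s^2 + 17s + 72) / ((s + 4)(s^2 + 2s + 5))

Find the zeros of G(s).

Set the numerator to zero: s^2 + 17s + 72 = 0.
Factoring: (s + 9)(s + 8) = 0.

s = -9, -8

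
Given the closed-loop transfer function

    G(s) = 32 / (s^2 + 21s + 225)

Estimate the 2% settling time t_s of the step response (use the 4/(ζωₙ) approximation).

Comparing s^2 + 21s + 225 to s^2 + 2ζωₙs + ωₙ²: ωₙ = 15 rad/s and ζ = 21/(2·15) = 0.7.
ζωₙ = 21/2 = 10.5, so t_s ≈ 4/(ζωₙ) = 4/10.5 ≈ 0.3810 s.

t_s ≈ 0.3810 s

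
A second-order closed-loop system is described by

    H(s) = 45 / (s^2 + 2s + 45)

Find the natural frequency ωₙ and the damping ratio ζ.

Compare the denominator to the standard form s^2 + 2ζωₙs + ωₙ².
ωₙ² = 45, so ωₙ = √45 ≈ 6.708 rad/s.
2ζωₙ = 2, so ζ = 2/(2·√45) ≈ 0.1491.

ωₙ ≈ 6.708 rad/s, ζ ≈ 0.1491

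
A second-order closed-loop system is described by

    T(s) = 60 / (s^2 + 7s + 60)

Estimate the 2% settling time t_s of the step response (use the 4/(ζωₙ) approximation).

Comparing s^2 + 7s + 60 to s^2 + 2ζωₙs + ωₙ²: ωₙ = √60 ≈ 7.746 rad/s and ζ = 7/(2·√60) ≈ 0.4518.
ζωₙ = 7/2 = 3.5, so t_s ≈ 4/(ζωₙ) = 4/3.5 ≈ 1.143 s.

t_s ≈ 1.143 s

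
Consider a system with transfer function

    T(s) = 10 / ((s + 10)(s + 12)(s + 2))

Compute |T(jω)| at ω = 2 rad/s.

Substitute s = j2: numerator = 10, denominator = 144 + j320.
|T(j2)| = |10| / |144 + j320| = 10 / 350.91 ≈ 0.02850.

|T(j2)| ≈ 0.02850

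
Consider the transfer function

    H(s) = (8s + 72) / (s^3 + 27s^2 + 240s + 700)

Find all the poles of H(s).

s = -7, -10, -10

The poles are the roots of the denominator s^3 + 27s^2 + 240s + 700 = 0.
Trying s = -7: the polynomial evaluates to 0, so (s + 7) is a factor.
Dividing out leaves s^2 + 20s + 100 = 0.
Factoring the quadratic: (s + 10)^2 = 0.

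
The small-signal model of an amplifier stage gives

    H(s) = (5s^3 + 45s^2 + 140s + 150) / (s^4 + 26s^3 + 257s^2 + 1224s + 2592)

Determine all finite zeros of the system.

Set the numerator to zero: 5s^3 + 45s^2 + 140s + 150 = 0, i.e. 5·(s^3 + 9s^2 + 28s + 30) = 0.
Factoring: (s^2 + 6s + 10)(s + 3) = 0.

s = -3 ± j, -3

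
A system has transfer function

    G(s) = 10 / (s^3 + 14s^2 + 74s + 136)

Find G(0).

G(0) = 5/68 ≈ 0.07353

Set s = 0: G(0) = (10) / (136) = 5/68.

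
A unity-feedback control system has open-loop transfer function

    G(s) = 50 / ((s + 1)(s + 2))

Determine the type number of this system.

The denominator has no factor of s at the origin — no free integrator — so this is a Type 0 system.

Type 0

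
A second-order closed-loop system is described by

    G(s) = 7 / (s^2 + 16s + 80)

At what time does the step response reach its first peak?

t_p ≈ 0.7854 s

Comparing s^2 + 16s + 80 to s^2 + 2ζωₙs + ωₙ²: ωₙ = √80 ≈ 8.944 rad/s and ζ = 16/(2·√80) ≈ 0.8944.
ζωₙ = 16/2 = 8, so ω_d = ωₙ√(1−ζ²) = √(ωₙ² − (ζωₙ)²) = √(80 − 8²) = √16 = 4 rad/s.
t_p = π/ω_d = π/4 ≈ 0.7854 s.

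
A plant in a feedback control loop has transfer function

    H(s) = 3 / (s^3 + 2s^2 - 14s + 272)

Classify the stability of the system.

unstable

The denominator s^3 + 2s^2 - 14s + 272 factors as (s + 8)(s^2 - 6s + 34), giving poles at s = -8, 3 ± 5j.
Since the pole(s) at s = 3 ± 5j lie in the right half-plane, the system is unstable.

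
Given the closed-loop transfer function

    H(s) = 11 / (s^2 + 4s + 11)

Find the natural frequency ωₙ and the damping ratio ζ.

Compare the denominator to the standard form s^2 + 2ζωₙs + ωₙ².
ωₙ² = 11, so ωₙ = √11 ≈ 3.317 rad/s.
2ζωₙ = 4, so ζ = 4/(2·√11) ≈ 0.6030.

ωₙ ≈ 3.317 rad/s, ζ ≈ 0.6030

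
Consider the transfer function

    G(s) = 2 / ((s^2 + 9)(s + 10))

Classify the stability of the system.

The poles can be read from the denominator factors: s = 3j, -3j, -10.
Since the simple pole(s) at s = 3j, -3j lie on the jω-axis with none in the right half-plane, the system is marginally stable.

marginally stable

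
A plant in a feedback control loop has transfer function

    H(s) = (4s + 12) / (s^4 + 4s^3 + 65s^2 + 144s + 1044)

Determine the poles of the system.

s = ±6j, -2 ± 5j

The poles are the roots of the denominator s^4 + 4s^3 + 65s^2 + 144s + 1044 = 0.
No real roots exist; factor into two real quadratics: (s^2 + 36)(s^2 + 4s + 29) = 0.
Each quadratic gives a conjugate pair via the quadratic formula.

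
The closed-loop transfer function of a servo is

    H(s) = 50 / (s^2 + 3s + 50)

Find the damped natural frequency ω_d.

Comparing s^2 + 3s + 50 to s^2 + 2ζωₙs + ωₙ²: ωₙ = √50 ≈ 7.071 rad/s and ζ = 3/(2·√50) ≈ 0.2121.
ζωₙ = 3/2 = 1.5, so ω_d = ωₙ√(1−ζ²) = √(ωₙ² − (ζωₙ)²) = √(50 − 1.5²) = √47.75 ≈ 6.910 rad/s.

ω_d ≈ 6.910 rad/s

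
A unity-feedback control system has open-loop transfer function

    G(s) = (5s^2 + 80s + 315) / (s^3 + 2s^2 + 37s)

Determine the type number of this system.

Type 1

Factor s from the denominator: s^3 + 2s^2 + 37s = s·(s^2 + 2s + 37).
There is 1 pole at the origin, so the system is Type 1.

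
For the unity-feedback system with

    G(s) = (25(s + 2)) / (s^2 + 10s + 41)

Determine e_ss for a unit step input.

e_ss = 0.4505

G(s) has no poles at the origin.
This is a Type 0 system. Kp = lim_{s→0} G(s) = 50/41.
e_ss = 1/(1 + Kp) = 1/(1 + 50/41) = 41/91 ≈ 0.4505.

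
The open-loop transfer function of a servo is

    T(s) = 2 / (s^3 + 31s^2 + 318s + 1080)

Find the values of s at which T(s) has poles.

The poles are the roots of the denominator s^3 + 31s^2 + 318s + 1080 = 0.
Trying s = -10: the polynomial evaluates to 0, so (s + 10) is a factor.
Dividing out leaves s^2 + 21s + 108 = 0.
Factoring the quadratic: (s + 9)(s + 12) = 0.

s = -10, -9, -12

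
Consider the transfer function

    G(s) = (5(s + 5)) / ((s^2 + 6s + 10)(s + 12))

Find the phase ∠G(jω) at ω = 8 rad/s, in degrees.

∠G(j8) ≈ -114.1°

At s = j8: numerator = 25 + j40, denominator = -1032 + j144.
∠G = ∠num − ∠den = 57.995° − (172.06°) = -114.1°.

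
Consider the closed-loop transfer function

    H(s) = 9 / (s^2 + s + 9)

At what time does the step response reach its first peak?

Comparing s^2 + s + 9 to s^2 + 2ζωₙs + ωₙ²: ωₙ = 3 rad/s and ζ = 1/(2·3) ≈ 0.1667.
ζωₙ = 1/2 = 0.5, so ω_d = ωₙ√(1−ζ²) = √(ωₙ² − (ζωₙ)²) = √(9 − 0.5²) = √8.75 ≈ 2.958 rad/s.
t_p = π/ω_d = π/2.958 ≈ 1.062 s.

t_p ≈ 1.062 s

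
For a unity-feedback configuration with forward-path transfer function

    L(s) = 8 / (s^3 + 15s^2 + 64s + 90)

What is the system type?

Type 0

The denominator has no factor of s at the origin — no free integrator — so this is a Type 0 system.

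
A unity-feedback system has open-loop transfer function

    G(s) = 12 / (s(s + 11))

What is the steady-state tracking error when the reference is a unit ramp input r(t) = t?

e_ss = 0.9167

G(s) has one pole at the origin.
This is a Type 1 system. Kv = lim_{s→0} s·G(s) = 12/11.
e_ss = 1/Kv = 1/(12/11) = 11/12 ≈ 0.9167.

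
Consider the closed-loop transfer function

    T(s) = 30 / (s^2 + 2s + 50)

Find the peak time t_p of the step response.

t_p ≈ 0.4488 s

Comparing s^2 + 2s + 50 to s^2 + 2ζωₙs + ωₙ²: ωₙ = √50 ≈ 7.071 rad/s and ζ = 2/(2·√50) ≈ 0.1414.
ζωₙ = 2/2 = 1, so ω_d = ωₙ√(1−ζ²) = √(ωₙ² − (ζωₙ)²) = √(50 − 1²) = √49 = 7 rad/s.
t_p = π/ω_d = π/7 ≈ 0.4488 s.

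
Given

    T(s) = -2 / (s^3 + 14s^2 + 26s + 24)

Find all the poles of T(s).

The poles are the roots of the denominator s^3 + 14s^2 + 26s + 24 = 0.
Trying s = -12: the polynomial evaluates to 0, so (s + 12) is a factor.
Dividing out leaves s^2 + 2s + 2 = 0.
The quadratic formula then gives s = -1 ± 1j.

s = -1 + j, -1 - j, -12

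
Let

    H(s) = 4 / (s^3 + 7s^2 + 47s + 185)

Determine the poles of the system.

s = -1 + 6j, -1 - 6j, -5

The poles are the roots of the denominator s^3 + 7s^2 + 47s + 185 = 0.
Trying s = -5: the polynomial evaluates to 0, so (s + 5) is a factor.
Dividing out leaves s^2 + 2s + 37 = 0.
The quadratic formula then gives s = -1 ± 6j.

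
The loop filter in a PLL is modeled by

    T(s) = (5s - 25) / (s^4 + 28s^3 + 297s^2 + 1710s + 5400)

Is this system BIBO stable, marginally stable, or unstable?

stable

The denominator s^4 + 28s^3 + 297s^2 + 1710s + 5400 factors as (s + 10)(s + 12)(s^2 + 6s + 45), giving poles at s = -10, -12, -3 ± 6j.
Since all poles lie strictly in the left half-plane, the system is stable.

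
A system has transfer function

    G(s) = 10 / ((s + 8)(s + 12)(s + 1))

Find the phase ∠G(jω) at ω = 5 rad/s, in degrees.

∠G(j5) ≈ -133.3°

At s = j5: numerator = 10, denominator = -429 + j455.
∠G = ∠num − ∠den = 0° − (133.32°) = -133.3°.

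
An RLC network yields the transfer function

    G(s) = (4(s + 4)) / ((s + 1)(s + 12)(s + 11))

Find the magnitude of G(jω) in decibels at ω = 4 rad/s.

Substitute s = j4: numerator = 16 + j16, denominator = -252 + j556.
|G(j4)| = |16 + j16| / |-252 + j556| = 22.627 / 610.44 ≈ 0.03707.
In decibels: 20·log₁₀(0.03707) ≈ -28.6 dB.

|G(j4)|_dB ≈ -28.6 dB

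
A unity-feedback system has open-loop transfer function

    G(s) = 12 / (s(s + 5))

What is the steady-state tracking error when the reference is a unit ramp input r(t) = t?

e_ss = 0.4167

G(s) has one pole at the origin.
This is a Type 1 system. Kv = lim_{s→0} s·G(s) = 12/5.
e_ss = 1/Kv = 1/(12/5) = 5/12 ≈ 0.4167.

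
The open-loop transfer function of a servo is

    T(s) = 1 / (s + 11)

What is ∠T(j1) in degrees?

∠T(j1) ≈ -5.194°

At s = j1: numerator = 1, denominator = 11 + j1.
∠T = ∠num − ∠den = 0° − (5.1944°) = -5.194°.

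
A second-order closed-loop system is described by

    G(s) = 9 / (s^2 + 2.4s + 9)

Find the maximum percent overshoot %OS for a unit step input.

%OS ≈ 25.4%

Comparing s^2 + 2.4s + 9 to s^2 + 2ζωₙs + ωₙ²: ωₙ = 3 rad/s and ζ = 2.4/(2·3) = 0.4.
%OS = 100·exp(−πζ/√(1−ζ²)) = 100·exp(−π·0.4/√(1−0.4²)) ≈ 25.4%.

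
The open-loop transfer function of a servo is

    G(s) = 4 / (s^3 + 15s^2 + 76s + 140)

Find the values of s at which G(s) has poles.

The poles are the roots of the denominator s^3 + 15s^2 + 76s + 140 = 0.
Trying s = -7: the polynomial evaluates to 0, so (s + 7) is a factor.
Dividing out leaves s^2 + 8s + 20 = 0.
The quadratic formula then gives s = -4 ± 2j.

s = -7, -4 + 2j, -4 - 2j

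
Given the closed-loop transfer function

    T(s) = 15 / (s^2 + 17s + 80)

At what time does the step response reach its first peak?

t_p ≈ 1.128 s

Comparing s^2 + 17s + 80 to s^2 + 2ζωₙs + ωₙ²: ωₙ = √80 ≈ 8.944 rad/s and ζ = 17/(2·√80) ≈ 0.9503.
ζωₙ = 17/2 = 8.5, so ω_d = ωₙ√(1−ζ²) = √(ωₙ² − (ζωₙ)²) = √(80 − 8.5²) = √7.75 ≈ 2.784 rad/s.
t_p = π/ω_d = π/2.784 ≈ 1.128 s.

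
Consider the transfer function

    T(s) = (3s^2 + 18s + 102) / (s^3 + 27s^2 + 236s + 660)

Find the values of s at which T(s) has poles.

s = -10, -6, -11

The poles are the roots of the denominator s^3 + 27s^2 + 236s + 660 = 0.
Trying s = -10: the polynomial evaluates to 0, so (s + 10) is a factor.
Dividing out leaves s^2 + 17s + 66 = 0.
Factoring the quadratic: (s + 6)(s + 11) = 0.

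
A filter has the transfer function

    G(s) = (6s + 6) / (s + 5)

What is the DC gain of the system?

Set s = 0: G(0) = (6) / (5) = 6/5.

G(0) = 6/5 ≈ 1.200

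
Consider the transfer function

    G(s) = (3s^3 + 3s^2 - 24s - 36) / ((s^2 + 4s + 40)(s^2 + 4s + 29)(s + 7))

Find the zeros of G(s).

s = -2, 3, -2

Set the numerator to zero: 3s^3 + 3s^2 - 24s - 36 = 0, i.e. 3·(s^3 + s^2 - 8s - 12) = 0.
Factoring: (s + 2)^2(s - 3) = 0.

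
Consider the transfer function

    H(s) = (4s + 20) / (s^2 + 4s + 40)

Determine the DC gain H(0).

Set s = 0: H(0) = (20) / (40) = 1/2.

H(0) = 1/2 ≈ 0.5000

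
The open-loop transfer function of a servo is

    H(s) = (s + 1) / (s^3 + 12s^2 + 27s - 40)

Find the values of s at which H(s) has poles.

s = -5, -8, 1

The poles are the roots of the denominator s^3 + 12s^2 + 27s - 40 = 0.
Trying s = -5: the polynomial evaluates to 0, so (s + 5) is a factor.
Dividing out leaves s^2 + 7s - 8 = 0.
Factoring the quadratic: (s + 8)(s - 1) = 0.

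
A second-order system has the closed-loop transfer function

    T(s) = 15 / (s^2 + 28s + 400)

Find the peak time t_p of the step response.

Comparing s^2 + 28s + 400 to s^2 + 2ζωₙs + ωₙ²: ωₙ = 20 rad/s and ζ = 28/(2·20) = 0.7.
ζωₙ = 28/2 = 14, so ω_d = ωₙ√(1−ζ²) = √(ωₙ² − (ζωₙ)²) = √(400 − 14²) = √204 ≈ 14.28 rad/s.
t_p = π/ω_d = π/14.28 ≈ 0.2200 s.

t_p ≈ 0.2200 s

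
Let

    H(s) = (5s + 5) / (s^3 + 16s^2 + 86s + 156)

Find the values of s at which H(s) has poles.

s = -5 ± j, -6

The poles are the roots of the denominator s^3 + 16s^2 + 86s + 156 = 0.
Trying s = -6: the polynomial evaluates to 0, so (s + 6) is a factor.
Dividing out leaves s^2 + 10s + 26 = 0.
The quadratic formula then gives s = -5 ± 1j.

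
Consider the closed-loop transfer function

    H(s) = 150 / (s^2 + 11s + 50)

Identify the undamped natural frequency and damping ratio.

ωₙ ≈ 7.071 rad/s, ζ ≈ 0.7778

Compare the denominator to the standard form s^2 + 2ζωₙs + ωₙ².
ωₙ² = 50, so ωₙ = √50 ≈ 7.071 rad/s.
2ζωₙ = 11, so ζ = 11/(2·√50) ≈ 0.7778.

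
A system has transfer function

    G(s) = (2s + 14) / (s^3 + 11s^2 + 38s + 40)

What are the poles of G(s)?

s = -5, -4, -2

The poles are the roots of the denominator s^3 + 11s^2 + 38s + 40 = 0.
Trying s = -5: the polynomial evaluates to 0, so (s + 5) is a factor.
Dividing out leaves s^2 + 6s + 8 = 0.
Factoring the quadratic: (s + 4)(s + 2) = 0.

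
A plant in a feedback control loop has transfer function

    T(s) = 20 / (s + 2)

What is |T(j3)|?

|T(j3)| ≈ 5.547

Substitute s = j3: numerator = 20, denominator = 2 + j3.
|T(j3)| = |20| / |2 + j3| = 20 / 3.6056 ≈ 5.547.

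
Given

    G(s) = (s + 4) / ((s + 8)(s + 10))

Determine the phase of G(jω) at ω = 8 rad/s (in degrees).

∠G(j8) ≈ -20.22°

At s = j8: numerator = 4 + j8, denominator = 16 + j144.
∠G = ∠num − ∠den = 63.435° − (83.660°) = -20.22°.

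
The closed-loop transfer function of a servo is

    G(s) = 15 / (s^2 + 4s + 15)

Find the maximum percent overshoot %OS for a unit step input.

Comparing s^2 + 4s + 15 to s^2 + 2ζωₙs + ωₙ²: ωₙ = √15 ≈ 3.873 rad/s and ζ = 4/(2·√15) ≈ 0.5164.
%OS = 100·exp(−πζ/√(1−ζ²)) = 100·exp(−π·0.5164/√(1−0.5164²)) ≈ 15.0%.

%OS ≈ 15.0%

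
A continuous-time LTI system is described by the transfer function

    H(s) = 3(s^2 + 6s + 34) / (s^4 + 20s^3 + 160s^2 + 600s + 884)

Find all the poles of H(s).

The poles are the roots of the denominator s^4 + 20s^3 + 160s^2 + 600s + 884 = 0.
No real roots exist; factor into two real quadratics: (s^2 + 10s + 26)(s^2 + 10s + 34) = 0.
Each quadratic gives a conjugate pair via the quadratic formula.

s = -5 + j, -5 - j, -5 + 3j, -5 - 3j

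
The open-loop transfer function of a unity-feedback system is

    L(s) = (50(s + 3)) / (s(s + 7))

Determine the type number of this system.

Type 1

The denominator has 1 factor of s at the origin (free integrator), so this is a Type 1 system.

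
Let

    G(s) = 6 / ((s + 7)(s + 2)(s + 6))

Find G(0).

At s = 0 each factor (s + a) contributes a and each (s^2 + bs + c) contributes c.
G(0) = 6·1 / ((7) · (2) · (6)) = 6/84 = 1/14.

G(0) = 1/14 ≈ 0.07143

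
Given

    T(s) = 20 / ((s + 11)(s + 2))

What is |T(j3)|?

Substitute s = j3: numerator = 20, denominator = 13 + j39.
|T(j3)| = |20| / |13 + j39| = 20 / 41.110 ≈ 0.4865.

|T(j3)| ≈ 0.4865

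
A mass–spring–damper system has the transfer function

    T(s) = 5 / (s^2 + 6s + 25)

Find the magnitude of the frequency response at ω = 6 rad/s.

|T(j6)| ≈ 0.1328

Substitute s = j6: numerator = 5, denominator = -11 + j36.
|T(j6)| = |5| / |-11 + j36| = 5 / 37.643 ≈ 0.1328.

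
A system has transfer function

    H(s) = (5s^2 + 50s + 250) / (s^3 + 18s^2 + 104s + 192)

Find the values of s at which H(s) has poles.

s = -4, -6, -8

The poles are the roots of the denominator s^3 + 18s^2 + 104s + 192 = 0.
Trying s = -4: the polynomial evaluates to 0, so (s + 4) is a factor.
Dividing out leaves s^2 + 14s + 48 = 0.
Factoring the quadratic: (s + 6)(s + 8) = 0.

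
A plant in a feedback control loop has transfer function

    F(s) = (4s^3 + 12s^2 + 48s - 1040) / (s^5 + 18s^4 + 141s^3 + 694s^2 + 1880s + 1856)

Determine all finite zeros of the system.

s = 5, -4 ± 6j

Set the numerator to zero: 4s^3 + 12s^2 + 48s - 1040 = 0, i.e. 4·(s^3 + 3s^2 + 12s - 260) = 0.
Factoring: (s - 5)(s^2 + 8s + 52) = 0.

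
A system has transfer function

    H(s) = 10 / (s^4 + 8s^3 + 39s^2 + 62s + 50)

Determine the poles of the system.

s = -1 + j, -1 - j, -3 + 4j, -3 - 4j

The poles are the roots of the denominator s^4 + 8s^3 + 39s^2 + 62s + 50 = 0.
No real roots exist; factor into two real quadratics: (s^2 + 2s + 2)(s^2 + 6s + 25) = 0.
Each quadratic gives a conjugate pair via the quadratic formula.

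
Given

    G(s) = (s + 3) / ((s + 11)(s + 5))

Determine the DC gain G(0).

At s = 0 each factor (s + a) contributes a and each (s^2 + bs + c) contributes c.
G(0) = 1·(3) / ((11) · (5)) = 3/55 = 3/55.

G(0) = 3/55 ≈ 0.05455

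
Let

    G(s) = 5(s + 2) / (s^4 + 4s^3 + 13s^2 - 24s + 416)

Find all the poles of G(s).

The poles are the roots of the denominator s^4 + 4s^3 + 13s^2 - 24s + 416 = 0.
No real roots exist; factor into two real quadratics: (s^2 - 4s + 13)(s^2 + 8s + 32) = 0.
Each quadratic gives a conjugate pair via the quadratic formula.

s = 2 + 3j, 2 - 3j, -4 + 4j, -4 - 4j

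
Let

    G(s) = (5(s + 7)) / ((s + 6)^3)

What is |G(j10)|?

|G(j10)| ≈ 0.03848

Substitute s = j10: numerator = 35 + j50, denominator = -1584 + j80.
|G(j10)| = |35 + j50| / |-1584 + j80| = 61.033 / 1586.0 ≈ 0.03848.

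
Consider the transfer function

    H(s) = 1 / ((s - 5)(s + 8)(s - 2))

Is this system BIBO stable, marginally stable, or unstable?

unstable

The poles can be read from the denominator factors: s = 5, -8, 2.
Since the pole(s) at s = 5, 2 lie in the right half-plane, the system is unstable.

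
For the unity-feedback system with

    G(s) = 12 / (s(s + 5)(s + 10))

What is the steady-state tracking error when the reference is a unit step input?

e_ss = 0

G(s) has one pole at the origin.
This is a Type 1 system; for a step input the steady-state error is zero.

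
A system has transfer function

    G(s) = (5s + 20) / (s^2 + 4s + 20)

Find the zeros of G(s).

Set the numerator to zero: 5s + 20 = 0, i.e. 5·(s + 4) = 0.
So s = -4.

s = -4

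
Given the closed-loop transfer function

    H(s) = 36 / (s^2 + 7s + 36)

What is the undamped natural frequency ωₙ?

Compare the denominator to the standard form s^2 + 2ζωₙs + ωₙ².
ωₙ² = 36, so ωₙ = 6 rad/s.

ωₙ = 6 rad/s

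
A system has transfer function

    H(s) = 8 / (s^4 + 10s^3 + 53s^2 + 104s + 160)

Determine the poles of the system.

The poles are the roots of the denominator s^4 + 10s^3 + 53s^2 + 104s + 160 = 0.
No real roots exist; factor into two real quadratics: (s^2 + 2s + 5)(s^2 + 8s + 32) = 0.
Each quadratic gives a conjugate pair via the quadratic formula.

s = -1 ± 2j, -4 ± 4j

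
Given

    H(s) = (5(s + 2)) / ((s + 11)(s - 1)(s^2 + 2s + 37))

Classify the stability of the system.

unstable

The poles can be read from the denominator factors: s = -11, 1, -1 ± 6j.
Since the pole(s) at s = 1 lie in the right half-plane, the system is unstable.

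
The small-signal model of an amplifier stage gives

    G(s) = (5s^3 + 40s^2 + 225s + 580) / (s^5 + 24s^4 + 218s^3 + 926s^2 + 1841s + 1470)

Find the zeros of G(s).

Set the numerator to zero: 5s^3 + 40s^2 + 225s + 580 = 0, i.e. 5·(s^3 + 8s^2 + 45s + 116) = 0.
Factoring: (s + 4)(s^2 + 4s + 29) = 0.

s = -4, -2 ± 5j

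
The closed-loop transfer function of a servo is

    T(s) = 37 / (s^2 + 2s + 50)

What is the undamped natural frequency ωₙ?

ωₙ ≈ 7.071 rad/s

Compare the denominator to the standard form s^2 + 2ζωₙs + ωₙ².
ωₙ² = 50, so ωₙ = √50 ≈ 7.071 rad/s.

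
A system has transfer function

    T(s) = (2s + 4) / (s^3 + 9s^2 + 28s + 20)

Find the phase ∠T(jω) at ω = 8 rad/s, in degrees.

∠T(j8) ≈ -131.4°

At s = j8: numerator = 4 + j16, denominator = -556 - j288.
∠T = ∠num − ∠den = 75.964° − (-152.62°) = 228.6°, which wraps to -131.4°.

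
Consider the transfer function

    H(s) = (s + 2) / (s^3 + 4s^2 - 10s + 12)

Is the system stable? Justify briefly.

The denominator s^3 + 4s^2 - 10s + 12 factors as (s^2 - 2s + 2)(s + 6), giving poles at s = 1 + j, 1 - j, -6.
Since the pole(s) at s = 1 ± j lie in the right half-plane, the system is unstable.

unstable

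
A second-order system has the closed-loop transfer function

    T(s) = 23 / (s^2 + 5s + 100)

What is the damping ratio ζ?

ζ = 0.25

Compare the denominator to the standard form s^2 + 2ζωₙs + ωₙ².
ωₙ² = 100, so ωₙ = 10 rad/s.
2ζωₙ = 5, so ζ = 5/(2·10) = 0.25.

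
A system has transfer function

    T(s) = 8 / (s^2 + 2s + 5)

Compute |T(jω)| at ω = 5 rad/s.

|T(j5)| ≈ 0.3578

Substitute s = j5: numerator = 8, denominator = -20 + j10.
|T(j5)| = |8| / |-20 + j10| = 8 / 22.361 ≈ 0.3578.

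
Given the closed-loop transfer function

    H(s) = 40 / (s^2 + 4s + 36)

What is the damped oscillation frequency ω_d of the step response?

ω_d ≈ 5.657 rad/s

Comparing s^2 + 4s + 36 to s^2 + 2ζωₙs + ωₙ²: ωₙ = 6 rad/s and ζ = 4/(2·6) ≈ 0.3333.
ζωₙ = 4/2 = 2, so ω_d = ωₙ√(1−ζ²) = √(ωₙ² − (ζωₙ)²) = √(36 − 2²) = √32 ≈ 5.657 rad/s.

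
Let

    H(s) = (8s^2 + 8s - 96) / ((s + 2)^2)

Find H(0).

H(0) = -24

Set s = 0: H(0) = (-96) / (4) = -24.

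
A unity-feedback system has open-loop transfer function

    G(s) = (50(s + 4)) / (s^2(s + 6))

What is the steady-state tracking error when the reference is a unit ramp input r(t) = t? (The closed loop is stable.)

e_ss = 0

G(s) has 2 poles at the origin.
This is a Type 2 system; for a ramp input the steady-state error is zero.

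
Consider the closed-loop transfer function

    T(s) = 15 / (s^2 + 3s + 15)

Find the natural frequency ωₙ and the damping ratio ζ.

Compare the denominator to the standard form s^2 + 2ζωₙs + ωₙ².
ωₙ² = 15, so ωₙ = √15 ≈ 3.873 rad/s.
2ζωₙ = 3, so ζ = 3/(2·√15) ≈ 0.3873.

ωₙ ≈ 3.873 rad/s, ζ ≈ 0.3873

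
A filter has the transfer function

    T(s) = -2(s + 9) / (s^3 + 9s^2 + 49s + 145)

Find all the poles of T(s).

s = -2 + 5j, -2 - 5j, -5

The poles are the roots of the denominator s^3 + 9s^2 + 49s + 145 = 0.
Trying s = -5: the polynomial evaluates to 0, so (s + 5) is a factor.
Dividing out leaves s^2 + 4s + 29 = 0.
The quadratic formula then gives s = -2 ± 5j.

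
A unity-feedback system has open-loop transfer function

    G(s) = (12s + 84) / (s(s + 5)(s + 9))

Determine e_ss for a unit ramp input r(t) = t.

G(s) has one pole at the origin.
This is a Type 1 system. Kv = lim_{s→0} s·G(s) = 84/45 = 28/15.
e_ss = 1/Kv = 1/(28/15) = 15/28 ≈ 0.5357.

e_ss = 0.5357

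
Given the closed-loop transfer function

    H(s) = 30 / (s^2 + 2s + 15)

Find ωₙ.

ωₙ ≈ 3.873 rad/s

Compare the denominator to the standard form s^2 + 2ζωₙs + ωₙ².
ωₙ² = 15, so ωₙ = √15 ≈ 3.873 rad/s.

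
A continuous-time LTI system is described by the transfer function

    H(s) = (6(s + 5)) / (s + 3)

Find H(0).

At s = 0 each factor (s + a) contributes a and each (s^2 + bs + c) contributes c.
H(0) = 6·(5) / ((3)) = 30/3 = 10.

H(0) = 10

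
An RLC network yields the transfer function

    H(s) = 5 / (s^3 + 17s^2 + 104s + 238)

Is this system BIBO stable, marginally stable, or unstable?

The denominator s^3 + 17s^2 + 104s + 238 factors as (s + 7)(s^2 + 10s + 34), giving poles at s = -7, -5 ± 3j.
Since all poles lie strictly in the left half-plane, the system is stable.

stable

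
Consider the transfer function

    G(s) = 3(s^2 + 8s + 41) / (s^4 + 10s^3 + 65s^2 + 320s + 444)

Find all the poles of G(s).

s = -1 ± 6j, -2, -6

The poles are the roots of the denominator s^4 + 10s^3 + 65s^2 + 320s + 444 = 0.
Trying s = -2: the polynomial evaluates to 0, so (s + 2) is a factor.
Dividing out leaves s^3 + 8s^2 + 49s + 222 = 0.
This factors further as (s^2 + 2s + 37)(s + 6) = 0.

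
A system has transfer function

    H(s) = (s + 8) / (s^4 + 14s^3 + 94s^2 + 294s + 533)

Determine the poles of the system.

s = -5 ± 4j, -2 ± 3j

The poles are the roots of the denominator s^4 + 14s^3 + 94s^2 + 294s + 533 = 0.
No real roots exist; factor into two real quadratics: (s^2 + 10s + 41)(s^2 + 4s + 13) = 0.
Each quadratic gives a conjugate pair via the quadratic formula.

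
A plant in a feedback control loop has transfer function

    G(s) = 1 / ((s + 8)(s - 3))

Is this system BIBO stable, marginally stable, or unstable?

unstable

The poles can be read from the denominator factors: s = -8, 3.
Since the pole(s) at s = 3 lie in the right half-plane, the system is unstable.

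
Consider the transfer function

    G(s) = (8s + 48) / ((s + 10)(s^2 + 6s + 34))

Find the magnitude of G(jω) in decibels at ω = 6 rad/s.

Substitute s = j6: numerator = 48 + j48, denominator = -236 + j348.
|G(j6)| = |48 + j48| / |-236 + j348| = 67.882 / 420.48 ≈ 0.1614.
In decibels: 20·log₁₀(0.1614) ≈ -15.8 dB.

|G(j6)|_dB ≈ -15.8 dB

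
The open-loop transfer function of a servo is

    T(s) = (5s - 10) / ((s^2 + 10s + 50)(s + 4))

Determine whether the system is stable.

The poles can be read from the denominator factors: s = -5 ± 5j, -4.
Since all poles lie strictly in the left half-plane, the system is stable.

stable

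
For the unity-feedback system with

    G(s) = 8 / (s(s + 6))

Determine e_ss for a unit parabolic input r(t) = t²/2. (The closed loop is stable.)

e_ss = ∞

G(s) has one pole at the origin.
This is a Type 1 system; Ka = lim_{s→0} s^2·G(s) = 0, so the steady-state error for a parabola input is infinite.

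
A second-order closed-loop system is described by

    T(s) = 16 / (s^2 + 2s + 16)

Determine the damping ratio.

ζ = 0.25

Compare the denominator to the standard form s^2 + 2ζωₙs + ωₙ².
ωₙ² = 16, so ωₙ = 4 rad/s.
2ζωₙ = 2, so ζ = 2/(2·4) = 0.25.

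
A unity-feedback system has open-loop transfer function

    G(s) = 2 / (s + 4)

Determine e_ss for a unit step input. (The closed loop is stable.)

e_ss = 0.6667

G(s) has no poles at the origin.
This is a Type 0 system. Kp = lim_{s→0} G(s) = 2/4 = 1/2.
e_ss = 1/(1 + Kp) = 1/(1 + 1/2) = 2/3 ≈ 0.6667.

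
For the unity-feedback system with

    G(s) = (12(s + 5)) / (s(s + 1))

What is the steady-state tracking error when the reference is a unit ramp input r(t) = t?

e_ss = 0.01667

G(s) has one pole at the origin.
This is a Type 1 system. Kv = lim_{s→0} s·G(s) = 60/1.
e_ss = 1/Kv = 1/(60) = 1/60 ≈ 0.01667.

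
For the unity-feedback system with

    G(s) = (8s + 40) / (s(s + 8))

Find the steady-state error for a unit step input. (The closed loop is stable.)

G(s) has one pole at the origin.
This is a Type 1 system; for a step input the steady-state error is zero.

e_ss = 0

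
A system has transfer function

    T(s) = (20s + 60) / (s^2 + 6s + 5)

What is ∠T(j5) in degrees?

∠T(j5) ≈ -64.65°

At s = j5: numerator = 60 + j100, denominator = -20 + j30.
∠T = ∠num − ∠den = 59.036° − (123.69°) = -64.65°.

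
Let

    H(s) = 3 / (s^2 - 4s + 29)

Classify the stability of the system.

The denominator s^2 - 4s + 29 factors as (s^2 - 4s + 29), giving poles at s = 2 ± 5j.
Since the pole(s) at s = 2 + 5j, 2 - 5j lie in the right half-plane, the system is unstable.

unstable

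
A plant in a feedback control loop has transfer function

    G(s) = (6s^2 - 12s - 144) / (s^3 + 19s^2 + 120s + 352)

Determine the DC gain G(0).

Set s = 0: G(0) = (-144) / (352) = -9/22.

G(0) = -9/22 ≈ -0.4091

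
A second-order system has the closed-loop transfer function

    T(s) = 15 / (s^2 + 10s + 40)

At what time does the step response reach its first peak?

t_p ≈ 0.8112 s

Comparing s^2 + 10s + 40 to s^2 + 2ζωₙs + ωₙ²: ωₙ = √40 ≈ 6.325 rad/s and ζ = 10/(2·√40) ≈ 0.7906.
ζωₙ = 10/2 = 5, so ω_d = ωₙ√(1−ζ²) = √(ωₙ² − (ζωₙ)²) = √(40 − 5²) = √15 ≈ 3.873 rad/s.
t_p = π/ω_d = π/3.873 ≈ 0.8112 s.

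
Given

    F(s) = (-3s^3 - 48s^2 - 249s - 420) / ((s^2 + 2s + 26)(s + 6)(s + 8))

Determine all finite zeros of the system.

Set the numerator to zero: -3s^3 - 48s^2 - 249s - 420 = 0, i.e. -3·(s^3 + 16s^2 + 83s + 140) = 0.
Factoring: (s + 7)(s + 4)(s + 5) = 0.

s = -7, -4, -5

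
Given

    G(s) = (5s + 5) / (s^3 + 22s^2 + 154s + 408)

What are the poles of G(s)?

s = -5 + 3j, -5 - 3j, -12

The poles are the roots of the denominator s^3 + 22s^2 + 154s + 408 = 0.
Trying s = -12: the polynomial evaluates to 0, so (s + 12) is a factor.
Dividing out leaves s^2 + 10s + 34 = 0.
The quadratic formula then gives s = -5 ± 3j.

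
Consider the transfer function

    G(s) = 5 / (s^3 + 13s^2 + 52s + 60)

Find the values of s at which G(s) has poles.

The poles are the roots of the denominator s^3 + 13s^2 + 52s + 60 = 0.
Trying s = -2: the polynomial evaluates to 0, so (s + 2) is a factor.
Dividing out leaves s^2 + 11s + 30 = 0.
Factoring the quadratic: (s + 6)(s + 5) = 0.

s = -2, -6, -5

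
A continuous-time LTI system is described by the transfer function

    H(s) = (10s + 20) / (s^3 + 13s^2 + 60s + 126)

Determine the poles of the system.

s = -3 + 3j, -3 - 3j, -7

The poles are the roots of the denominator s^3 + 13s^2 + 60s + 126 = 0.
Trying s = -7: the polynomial evaluates to 0, so (s + 7) is a factor.
Dividing out leaves s^2 + 6s + 18 = 0.
The quadratic formula then gives s = -3 ± 3j.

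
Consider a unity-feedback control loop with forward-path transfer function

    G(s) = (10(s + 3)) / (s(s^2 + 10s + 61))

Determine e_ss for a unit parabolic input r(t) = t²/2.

G(s) has one pole at the origin.
This is a Type 1 system; Ka = lim_{s→0} s^2·G(s) = 0, so the steady-state error for a parabola input is infinite.

e_ss = ∞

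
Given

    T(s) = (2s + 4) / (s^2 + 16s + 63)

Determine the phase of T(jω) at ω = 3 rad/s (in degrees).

At s = j3: numerator = 4 + j6, denominator = 54 + j48.
∠T = ∠num − ∠den = 56.310° − (41.634°) = 14.68°.

∠T(j3) ≈ 14.68°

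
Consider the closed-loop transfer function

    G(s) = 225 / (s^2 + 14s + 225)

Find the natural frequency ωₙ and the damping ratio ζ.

Compare the denominator to the standard form s^2 + 2ζωₙs + ωₙ².
ωₙ² = 225, so ωₙ = 15 rad/s.
2ζωₙ = 14, so ζ = 14/(2·15) ≈ 0.4667.

ωₙ = 15 rad/s, ζ ≈ 0.4667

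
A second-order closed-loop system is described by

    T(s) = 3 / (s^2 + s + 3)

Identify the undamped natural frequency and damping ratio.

Compare the denominator to the standard form s^2 + 2ζωₙs + ωₙ².
ωₙ² = 3, so ωₙ = √3 ≈ 1.732 rad/s.
2ζωₙ = 1, so ζ = 1/(2·√3) ≈ 0.2887.

ωₙ ≈ 1.732 rad/s, ζ ≈ 0.2887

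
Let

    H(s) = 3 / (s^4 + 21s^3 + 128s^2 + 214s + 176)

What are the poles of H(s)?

s = -1 ± j, -8, -11

The poles are the roots of the denominator s^4 + 21s^3 + 128s^2 + 214s + 176 = 0.
Trying s = -8: the polynomial evaluates to 0, so (s + 8) is a factor.
Dividing out leaves s^3 + 13s^2 + 24s + 22 = 0.
This factors further as (s^2 + 2s + 2)(s + 11) = 0.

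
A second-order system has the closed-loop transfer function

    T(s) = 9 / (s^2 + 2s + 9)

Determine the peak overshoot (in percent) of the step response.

Comparing s^2 + 2s + 9 to s^2 + 2ζωₙs + ωₙ²: ωₙ = 3 rad/s and ζ = 2/(2·3) ≈ 0.3333.
%OS = 100·exp(−πζ/√(1−ζ²)) = 100·exp(−π·0.3333/√(1−0.3333²)) ≈ 32.9%.

%OS ≈ 32.9%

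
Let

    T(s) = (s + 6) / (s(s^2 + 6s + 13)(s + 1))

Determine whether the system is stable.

The poles can be read from the denominator factors: s = 0, -3 + 2j, -3 - 2j, -1.
Since the simple pole(s) at s = 0 lie on the jω-axis with none in the right half-plane, the system is marginally stable.

marginally stable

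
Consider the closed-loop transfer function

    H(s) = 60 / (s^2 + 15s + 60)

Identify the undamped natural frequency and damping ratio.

ωₙ ≈ 7.746 rad/s, ζ ≈ 0.9682

Compare the denominator to the standard form s^2 + 2ζωₙs + ωₙ².
ωₙ² = 60, so ωₙ = √60 ≈ 7.746 rad/s.
2ζωₙ = 15, so ζ = 15/(2·√60) ≈ 0.9682.
With ζ = 0.9682 the response is underdamped.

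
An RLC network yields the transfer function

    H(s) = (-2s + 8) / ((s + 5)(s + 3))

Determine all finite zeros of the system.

s = 4

Set the numerator to zero: -2s + 8 = 0, i.e. -2·(s - 4) = 0.
So s = 4.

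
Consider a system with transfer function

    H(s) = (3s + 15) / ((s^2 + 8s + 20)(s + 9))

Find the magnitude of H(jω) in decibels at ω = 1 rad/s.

|H(j1)|_dB ≈ -21.7 dB

Substitute s = j1: numerator = 15 + j3, denominator = 163 + j91.
|H(j1)| = |15 + j3| / |163 + j91| = 15.297 / 186.68 ≈ 0.08194.
In decibels: 20·log₁₀(0.08194) ≈ -21.7 dB.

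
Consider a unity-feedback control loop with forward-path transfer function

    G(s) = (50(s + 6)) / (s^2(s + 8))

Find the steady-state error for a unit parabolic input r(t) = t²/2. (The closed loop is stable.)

G(s) has 2 poles at the origin.
This is a Type 2 system. Ka = lim_{s→0} s^2·G(s) = 300/8 = 75/2.
e_ss = 1/Ka = 1/(75/2) = 2/75 ≈ 0.02667.

e_ss = 0.02667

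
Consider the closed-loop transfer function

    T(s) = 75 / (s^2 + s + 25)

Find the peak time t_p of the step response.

Comparing s^2 + s + 25 to s^2 + 2ζωₙs + ωₙ²: ωₙ = 5 rad/s and ζ = 1/(2·5) = 0.1.
ζωₙ = 1/2 = 0.5, so ω_d = ωₙ√(1−ζ²) = √(ωₙ² − (ζωₙ)²) = √(25 − 0.5²) = √24.75 ≈ 4.975 rad/s.
t_p = π/ω_d = π/4.975 ≈ 0.6315 s.

t_p ≈ 0.6315 s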